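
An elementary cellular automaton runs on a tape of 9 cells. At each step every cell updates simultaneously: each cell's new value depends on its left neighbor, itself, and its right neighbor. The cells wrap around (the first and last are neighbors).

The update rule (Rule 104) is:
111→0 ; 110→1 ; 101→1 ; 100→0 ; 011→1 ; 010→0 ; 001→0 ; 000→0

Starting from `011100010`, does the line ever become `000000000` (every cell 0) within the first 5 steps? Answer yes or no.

yes

step 1: 010100000
step 2: 001000000
step 3: 000000000
all cells are 0 at step 3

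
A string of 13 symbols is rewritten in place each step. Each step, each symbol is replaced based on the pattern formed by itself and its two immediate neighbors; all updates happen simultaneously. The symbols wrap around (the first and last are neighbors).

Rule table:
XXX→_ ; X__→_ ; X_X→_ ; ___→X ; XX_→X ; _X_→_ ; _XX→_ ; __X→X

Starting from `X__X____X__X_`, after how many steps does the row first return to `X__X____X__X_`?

39

__X__XXX__X__
XX__X__X_X__X
_X_X__X____X_
X____X__XXX__
__XXX__X__X_X
_X__X_X__X___
X__X____X__XX
X_X__XXX__X__
____X__X_X__X
_XXX__X____X_
X__X_X__XXX__
__X____X__X_X
_X__XXX__X___
X__X__X_X__XX
X_X__X____X__
____X__XXX__X
_XXX__X__X_X_
X__X_X__X____
__X____X__XXX
_X__XXX__X__X
___X__X_X__X_
XXX__X____X__
__X_X__XXX__X
_X____X__X_X_
X__XXX__X____
__X__X_X__XXX
_X__X____X__X
___X__XXX__X_
XXX__X__X_X__
__X_X__X____X
_X____X__XXX_
X__XXX__X__X_
__X__X_X__X__
XX__X____X__X
_X_X__XXX__X_
X____X__X_X__
__XXX__X____X
_X__X_X__XXX_
X__X____X__X_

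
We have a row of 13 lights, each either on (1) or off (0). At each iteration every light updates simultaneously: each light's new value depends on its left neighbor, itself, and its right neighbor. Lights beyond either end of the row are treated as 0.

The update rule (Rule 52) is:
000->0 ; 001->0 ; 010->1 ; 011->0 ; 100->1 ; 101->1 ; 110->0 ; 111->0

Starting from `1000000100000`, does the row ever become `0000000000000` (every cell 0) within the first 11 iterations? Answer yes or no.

1100000110000
0010000001000
0011000001100
0000100000010
0000110000011
0000001000000
0000001100000
0000000010000
0000000011000
0000000000100
0000000000110
iteration 11 is 0000000000110, still not uniform 0

no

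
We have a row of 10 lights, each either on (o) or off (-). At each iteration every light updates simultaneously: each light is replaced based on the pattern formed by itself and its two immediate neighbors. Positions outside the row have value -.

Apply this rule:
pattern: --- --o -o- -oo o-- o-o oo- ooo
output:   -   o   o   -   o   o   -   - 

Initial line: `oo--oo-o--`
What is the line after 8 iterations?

ooo-o--o--

iteration 1: --oo--ooo-
iteration 2: -o--oo---o
iteration 3: oooo--o-oo
iteration 4: ----oooo--
iteration 5: ---o----o-
iteration 6: --ooo--ooo
iteration 7: -o---oo---
iteration 8: ooo-o--o--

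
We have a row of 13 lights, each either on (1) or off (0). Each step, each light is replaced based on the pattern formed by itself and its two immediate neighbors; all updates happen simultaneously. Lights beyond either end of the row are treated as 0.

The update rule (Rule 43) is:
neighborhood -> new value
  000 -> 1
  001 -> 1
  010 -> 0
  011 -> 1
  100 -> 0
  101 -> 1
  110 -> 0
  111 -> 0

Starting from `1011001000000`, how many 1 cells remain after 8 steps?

7

step 1: 0110010011111
step 2: 1100100110000
step 3: 1001001100111
step 4: 0010011001100
step 5: 1100110011001
step 6: 1001100110010
step 7: 0011001100100
step 8: 1110011001001
count of 1: 7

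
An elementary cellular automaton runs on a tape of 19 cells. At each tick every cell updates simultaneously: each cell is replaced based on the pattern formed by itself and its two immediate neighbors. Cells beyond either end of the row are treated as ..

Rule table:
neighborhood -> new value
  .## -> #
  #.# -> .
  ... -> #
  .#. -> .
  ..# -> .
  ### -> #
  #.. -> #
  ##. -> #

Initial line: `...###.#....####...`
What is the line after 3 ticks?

##.####.###.#######

##.###..###.#######
##.####.###.#######
##.####.###.#######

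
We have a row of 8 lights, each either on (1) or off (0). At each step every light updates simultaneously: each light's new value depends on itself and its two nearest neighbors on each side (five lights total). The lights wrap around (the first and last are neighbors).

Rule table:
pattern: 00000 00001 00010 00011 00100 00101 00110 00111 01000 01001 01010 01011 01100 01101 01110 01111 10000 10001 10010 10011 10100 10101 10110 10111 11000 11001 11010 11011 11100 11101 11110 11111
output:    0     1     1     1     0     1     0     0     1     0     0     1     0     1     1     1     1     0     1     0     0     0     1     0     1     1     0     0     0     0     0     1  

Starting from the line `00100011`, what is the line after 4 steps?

step 1: 11010100
step 2: 01000000
step 3: 10110001
step 4: 10101010

10101010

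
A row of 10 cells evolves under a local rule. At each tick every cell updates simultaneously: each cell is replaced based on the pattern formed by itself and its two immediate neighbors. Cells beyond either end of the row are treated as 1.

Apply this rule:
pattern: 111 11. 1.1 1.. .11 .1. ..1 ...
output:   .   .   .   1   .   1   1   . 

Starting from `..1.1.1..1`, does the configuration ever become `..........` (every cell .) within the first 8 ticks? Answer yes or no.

111.1.111.
....1.....
1..111...1
.11...1.1.
...1.11.1.
1.11....1.
....1..11.
1..1111...
tick 8 is 1..1111..., still not uniform .

no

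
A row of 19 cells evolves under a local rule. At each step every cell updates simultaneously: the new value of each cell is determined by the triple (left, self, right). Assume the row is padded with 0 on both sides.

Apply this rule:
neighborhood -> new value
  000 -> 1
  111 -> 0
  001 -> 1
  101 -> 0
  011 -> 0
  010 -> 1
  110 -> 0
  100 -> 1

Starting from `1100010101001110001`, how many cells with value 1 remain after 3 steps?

14

0011110101110001111
1100000100001110000
0011111111110001111
count of 1: 14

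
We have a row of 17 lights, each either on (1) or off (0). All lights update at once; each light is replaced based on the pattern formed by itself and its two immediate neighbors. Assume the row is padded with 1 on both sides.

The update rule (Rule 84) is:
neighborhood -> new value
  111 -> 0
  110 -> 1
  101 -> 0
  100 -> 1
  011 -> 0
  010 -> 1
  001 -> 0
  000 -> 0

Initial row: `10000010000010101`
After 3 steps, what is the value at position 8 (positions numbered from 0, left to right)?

1

11000011000010100
01100001100010110
00110000110010010
position 8 holds 1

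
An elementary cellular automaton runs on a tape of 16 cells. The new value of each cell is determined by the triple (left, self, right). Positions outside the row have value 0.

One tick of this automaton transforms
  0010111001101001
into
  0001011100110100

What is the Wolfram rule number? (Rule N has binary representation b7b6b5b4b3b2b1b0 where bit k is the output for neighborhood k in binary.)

position 5: 111 → 1  (bit 7 = 1)
position 6: 110 → 1  (bit 6 = 1)
position 3: 101 → 1  (bit 5 = 1)
position 7: 100 → 1  (bit 4 = 1)
position 4: 011 → 0  (bit 3 = 0)
position 2: 010 → 0  (bit 2 = 0)
position 1: 001 → 0  (bit 1 = 0)
position 0: 000 → 0  (bit 0 = 0)
bits b7..b0 = 11110000 = 240

240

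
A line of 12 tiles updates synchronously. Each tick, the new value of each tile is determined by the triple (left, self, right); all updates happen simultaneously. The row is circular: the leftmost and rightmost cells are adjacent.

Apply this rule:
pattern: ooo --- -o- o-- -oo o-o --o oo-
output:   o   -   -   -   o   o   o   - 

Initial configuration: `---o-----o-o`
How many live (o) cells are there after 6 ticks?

3

tick 1: --o-----o-o-
tick 2: -o-----o-o--
tick 3: o-----o-o---
tick 4: -----o-o---o
tick 5: ----o-o---o-
tick 6: ---o-o---o--
count of o: 3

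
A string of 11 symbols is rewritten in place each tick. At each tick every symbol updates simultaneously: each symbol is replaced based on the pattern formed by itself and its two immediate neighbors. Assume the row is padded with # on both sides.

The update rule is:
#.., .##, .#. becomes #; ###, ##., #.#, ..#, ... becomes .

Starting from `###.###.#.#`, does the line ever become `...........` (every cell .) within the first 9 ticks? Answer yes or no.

....#...#.#
#...##..#.#
.#..#.#.#.#
.##.#.#.#.#
.#..#.#.#.#  (repeats tick 3; period 2)
tick 9: .#..#.#.#.#
tick 9 is .#..#.#.#.#, still not uniform .

no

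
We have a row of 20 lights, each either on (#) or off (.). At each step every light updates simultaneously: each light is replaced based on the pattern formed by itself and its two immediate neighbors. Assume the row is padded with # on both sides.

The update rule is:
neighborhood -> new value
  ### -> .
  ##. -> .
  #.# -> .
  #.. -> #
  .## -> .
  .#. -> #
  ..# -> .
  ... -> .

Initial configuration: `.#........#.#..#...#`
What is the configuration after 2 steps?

...#......#......#..

.##.......#.##.##...
...#......#......#..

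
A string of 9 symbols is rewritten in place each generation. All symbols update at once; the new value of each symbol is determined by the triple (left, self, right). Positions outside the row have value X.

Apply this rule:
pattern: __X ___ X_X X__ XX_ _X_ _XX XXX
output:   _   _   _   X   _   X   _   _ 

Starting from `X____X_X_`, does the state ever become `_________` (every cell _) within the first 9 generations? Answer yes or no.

no

generation 1: _X___X_X_
generation 2: _XX__X_X_
generation 3: ___X_X_X_
generation 4: X__X_X_X_
generation 5: _X_X_X_X_
generation 6: _X_X_X_X_  (fixed point — unchanged through generation 9)
generation 9 is _X_X_X_X_, still not uniform _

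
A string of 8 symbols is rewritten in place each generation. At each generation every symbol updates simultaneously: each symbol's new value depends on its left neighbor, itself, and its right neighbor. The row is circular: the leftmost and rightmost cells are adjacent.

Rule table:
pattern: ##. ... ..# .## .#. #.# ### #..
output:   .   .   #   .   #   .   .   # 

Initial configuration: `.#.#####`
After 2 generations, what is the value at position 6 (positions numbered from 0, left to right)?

.

generation 1: .#......
generation 2: ###.....
position 6 holds .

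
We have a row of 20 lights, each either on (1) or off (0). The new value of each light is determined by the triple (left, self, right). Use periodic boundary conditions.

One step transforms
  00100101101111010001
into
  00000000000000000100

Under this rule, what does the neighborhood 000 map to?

1

At position 17 the neighborhood is 000; the next row has 1 there.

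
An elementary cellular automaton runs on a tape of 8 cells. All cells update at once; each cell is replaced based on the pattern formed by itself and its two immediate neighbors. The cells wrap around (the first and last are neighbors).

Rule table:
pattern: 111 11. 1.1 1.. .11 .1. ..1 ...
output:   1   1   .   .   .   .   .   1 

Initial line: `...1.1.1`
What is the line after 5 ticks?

.111..11

tick 1: .1......
tick 2: ...11111
tick 3: .1..1111
tick 4: .....111
tick 5: .111..11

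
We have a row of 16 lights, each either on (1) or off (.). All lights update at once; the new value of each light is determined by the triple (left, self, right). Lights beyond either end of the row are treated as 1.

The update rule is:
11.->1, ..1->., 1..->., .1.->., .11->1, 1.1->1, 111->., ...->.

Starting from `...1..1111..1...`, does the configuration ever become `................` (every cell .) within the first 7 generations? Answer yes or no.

yes

......1..1......
................
all cells are . at generation 2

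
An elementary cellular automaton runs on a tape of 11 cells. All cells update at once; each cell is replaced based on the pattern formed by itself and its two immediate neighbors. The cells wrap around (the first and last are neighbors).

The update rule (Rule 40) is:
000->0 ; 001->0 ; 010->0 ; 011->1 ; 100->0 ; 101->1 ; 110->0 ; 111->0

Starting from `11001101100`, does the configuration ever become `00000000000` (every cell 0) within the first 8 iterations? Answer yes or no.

10001011000
00000110000
00000100000
00000000000
all cells are 0 at iteration 4

yes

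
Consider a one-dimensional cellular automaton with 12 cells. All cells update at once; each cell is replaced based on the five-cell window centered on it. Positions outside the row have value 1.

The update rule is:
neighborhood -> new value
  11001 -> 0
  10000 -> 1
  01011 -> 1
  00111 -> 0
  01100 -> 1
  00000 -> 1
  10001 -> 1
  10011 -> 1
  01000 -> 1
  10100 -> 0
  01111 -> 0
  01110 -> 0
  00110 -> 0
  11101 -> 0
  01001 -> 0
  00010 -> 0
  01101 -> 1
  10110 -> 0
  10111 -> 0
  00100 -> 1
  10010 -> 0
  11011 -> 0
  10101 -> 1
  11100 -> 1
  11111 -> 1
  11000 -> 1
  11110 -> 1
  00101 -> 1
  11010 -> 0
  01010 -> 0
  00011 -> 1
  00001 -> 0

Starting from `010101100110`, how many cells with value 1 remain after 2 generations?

generation 1: 010110101010
generation 2: 011010101011
count of 1: 7

7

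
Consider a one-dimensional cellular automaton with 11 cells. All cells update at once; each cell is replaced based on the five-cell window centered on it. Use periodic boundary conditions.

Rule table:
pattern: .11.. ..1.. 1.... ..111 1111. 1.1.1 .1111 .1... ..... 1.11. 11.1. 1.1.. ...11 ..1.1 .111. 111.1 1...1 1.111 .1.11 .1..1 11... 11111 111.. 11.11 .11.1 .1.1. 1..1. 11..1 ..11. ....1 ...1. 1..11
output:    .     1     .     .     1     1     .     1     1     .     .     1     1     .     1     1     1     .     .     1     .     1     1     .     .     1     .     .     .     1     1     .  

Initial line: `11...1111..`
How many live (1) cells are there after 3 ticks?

8

...11..11..
111........
.11..111111
count of 1: 8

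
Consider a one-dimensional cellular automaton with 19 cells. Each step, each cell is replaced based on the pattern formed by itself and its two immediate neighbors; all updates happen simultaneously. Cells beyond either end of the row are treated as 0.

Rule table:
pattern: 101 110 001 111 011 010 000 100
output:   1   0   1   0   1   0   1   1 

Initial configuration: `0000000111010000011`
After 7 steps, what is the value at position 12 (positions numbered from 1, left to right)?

0

1111111100101111110
1000000011011000001
0111111110110111110
1100000001101100001
1011111111011011110
0110000000110110001
1101111111101101110
position 12 holds 0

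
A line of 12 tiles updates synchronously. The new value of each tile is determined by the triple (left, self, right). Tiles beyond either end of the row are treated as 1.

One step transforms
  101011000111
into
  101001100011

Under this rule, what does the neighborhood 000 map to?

At position 7 the neighborhood is 000; the next row has 0 there.

0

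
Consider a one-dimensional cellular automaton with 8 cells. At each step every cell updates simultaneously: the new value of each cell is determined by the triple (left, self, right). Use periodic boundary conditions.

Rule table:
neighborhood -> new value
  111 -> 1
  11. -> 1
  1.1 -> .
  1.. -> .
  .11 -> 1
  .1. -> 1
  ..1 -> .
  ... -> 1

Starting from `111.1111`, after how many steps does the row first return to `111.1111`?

1

111.1111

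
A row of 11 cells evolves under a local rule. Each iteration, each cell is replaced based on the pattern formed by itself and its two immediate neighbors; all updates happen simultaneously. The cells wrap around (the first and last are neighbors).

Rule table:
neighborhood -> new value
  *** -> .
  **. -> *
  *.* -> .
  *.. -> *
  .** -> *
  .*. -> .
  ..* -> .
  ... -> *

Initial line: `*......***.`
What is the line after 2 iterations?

.*****.*.*.
.*...*....*

.*...*....*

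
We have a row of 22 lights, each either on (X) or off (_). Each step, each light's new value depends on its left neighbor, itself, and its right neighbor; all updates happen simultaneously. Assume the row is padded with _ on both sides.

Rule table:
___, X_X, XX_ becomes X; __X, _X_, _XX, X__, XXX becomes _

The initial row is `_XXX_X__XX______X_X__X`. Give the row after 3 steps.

step 1: ___XX____X_XXXX__X____
step 2: XX__X_XX__X___X____XXX
step 3: _X___X_X____X___XX___X

_X___X_X____X___XX___X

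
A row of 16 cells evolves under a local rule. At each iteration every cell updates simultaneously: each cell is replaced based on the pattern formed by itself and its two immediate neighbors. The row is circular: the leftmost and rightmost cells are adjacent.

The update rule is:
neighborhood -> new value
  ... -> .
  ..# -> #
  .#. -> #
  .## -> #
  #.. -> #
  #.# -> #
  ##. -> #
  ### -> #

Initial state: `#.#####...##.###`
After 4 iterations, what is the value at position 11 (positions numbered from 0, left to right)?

########.#######
################
################  (fixed point — unchanged through iteration 4)
position 11 holds #

#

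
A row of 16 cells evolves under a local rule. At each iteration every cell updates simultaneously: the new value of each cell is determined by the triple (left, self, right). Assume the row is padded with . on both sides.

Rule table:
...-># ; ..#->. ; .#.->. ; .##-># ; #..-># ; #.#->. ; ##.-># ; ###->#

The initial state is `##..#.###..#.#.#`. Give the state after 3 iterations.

iteration 1: ###...####......
iteration 2: #####.##########
iteration 3: #####.##########

#####.##########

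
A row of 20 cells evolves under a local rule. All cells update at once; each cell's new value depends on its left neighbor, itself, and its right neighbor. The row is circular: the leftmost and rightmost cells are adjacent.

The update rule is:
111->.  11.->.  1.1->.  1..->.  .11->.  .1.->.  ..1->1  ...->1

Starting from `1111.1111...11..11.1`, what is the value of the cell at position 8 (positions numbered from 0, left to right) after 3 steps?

.

..........11...1....
1111111111...11..111
...........11...1...
position 8 holds .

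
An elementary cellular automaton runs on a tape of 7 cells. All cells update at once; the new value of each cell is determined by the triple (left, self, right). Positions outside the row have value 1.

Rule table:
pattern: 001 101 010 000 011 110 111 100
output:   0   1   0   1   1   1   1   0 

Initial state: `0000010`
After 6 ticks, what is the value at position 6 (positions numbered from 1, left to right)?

0111001
1111001
1111001  (fixed point — unchanged through tick 6)
position 6 holds 0

0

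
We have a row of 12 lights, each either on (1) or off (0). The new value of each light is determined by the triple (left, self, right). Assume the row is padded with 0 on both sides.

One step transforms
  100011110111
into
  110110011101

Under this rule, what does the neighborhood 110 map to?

At position 7 the neighborhood is 110; the next row has 1 there.

1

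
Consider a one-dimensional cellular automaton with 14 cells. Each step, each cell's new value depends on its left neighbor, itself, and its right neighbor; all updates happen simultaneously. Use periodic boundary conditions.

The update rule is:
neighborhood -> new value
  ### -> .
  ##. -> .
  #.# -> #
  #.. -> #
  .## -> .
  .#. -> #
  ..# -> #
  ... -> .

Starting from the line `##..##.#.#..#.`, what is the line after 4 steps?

##..####....##

..##..########
##..##........
..##..#......#
##..####....##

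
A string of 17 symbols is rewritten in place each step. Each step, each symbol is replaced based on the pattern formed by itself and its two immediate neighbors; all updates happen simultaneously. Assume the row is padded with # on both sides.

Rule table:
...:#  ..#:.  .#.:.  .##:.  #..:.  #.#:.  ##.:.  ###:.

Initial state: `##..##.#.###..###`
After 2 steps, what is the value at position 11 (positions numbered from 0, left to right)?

#

.................
.###############.
position 11 holds #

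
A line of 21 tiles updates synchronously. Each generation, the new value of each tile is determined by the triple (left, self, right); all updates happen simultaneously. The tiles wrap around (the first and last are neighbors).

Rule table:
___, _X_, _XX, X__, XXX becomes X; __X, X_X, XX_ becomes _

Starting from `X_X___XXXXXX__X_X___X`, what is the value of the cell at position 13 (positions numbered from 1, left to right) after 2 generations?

X

__XXX_XXXXX_X_X_XXX_X
X_XX__XXXX__X_X_XX__X
position 13 holds X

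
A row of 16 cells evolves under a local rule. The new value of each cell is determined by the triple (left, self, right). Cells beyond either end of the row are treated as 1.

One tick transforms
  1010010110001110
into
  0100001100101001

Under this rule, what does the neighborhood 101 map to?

1

At position 1 the neighborhood is 101; the next row has 1 there.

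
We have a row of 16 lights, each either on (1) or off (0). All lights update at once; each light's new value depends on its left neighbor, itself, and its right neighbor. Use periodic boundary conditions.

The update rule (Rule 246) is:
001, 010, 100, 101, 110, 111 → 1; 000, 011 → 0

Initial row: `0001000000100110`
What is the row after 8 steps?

1111011101111110

step 1: 0011100001111011
step 2: 1101110010111101
step 3: 1110111111011110
step 4: 0111011111101111
step 5: 1011101111110111
step 6: 1101110111111011
step 7: 1110111011111101
step 8: 1111011101111110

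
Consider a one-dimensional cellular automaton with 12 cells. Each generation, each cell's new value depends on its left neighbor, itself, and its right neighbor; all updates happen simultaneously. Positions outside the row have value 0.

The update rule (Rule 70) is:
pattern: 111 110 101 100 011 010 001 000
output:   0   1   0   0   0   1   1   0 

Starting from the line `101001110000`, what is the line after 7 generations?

101010010000

101010010000
101010110000
101010010000  (repeats generation 1; period 2)
generation 7: 101010010000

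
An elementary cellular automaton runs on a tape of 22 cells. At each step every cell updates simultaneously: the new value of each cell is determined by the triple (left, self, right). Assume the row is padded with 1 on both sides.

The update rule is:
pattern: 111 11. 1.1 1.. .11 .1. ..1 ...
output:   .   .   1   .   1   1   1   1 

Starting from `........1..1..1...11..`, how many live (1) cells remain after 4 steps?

.11111111.11.11.111..1
11.......11.11.11...11
...1111111.11.11..111.
.111......11.11..11..1
count of 1: 10

10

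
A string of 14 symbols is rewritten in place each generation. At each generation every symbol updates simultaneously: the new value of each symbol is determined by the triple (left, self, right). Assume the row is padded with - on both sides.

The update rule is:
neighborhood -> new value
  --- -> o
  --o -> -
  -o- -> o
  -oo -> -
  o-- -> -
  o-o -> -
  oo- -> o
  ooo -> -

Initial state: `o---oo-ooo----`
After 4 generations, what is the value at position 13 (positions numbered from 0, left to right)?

o

o-o--o---o-ooo
o-o--o-o-o---o
o-o--o-o-o-o-o
o-o--o-o-o-o-o
position 13 holds o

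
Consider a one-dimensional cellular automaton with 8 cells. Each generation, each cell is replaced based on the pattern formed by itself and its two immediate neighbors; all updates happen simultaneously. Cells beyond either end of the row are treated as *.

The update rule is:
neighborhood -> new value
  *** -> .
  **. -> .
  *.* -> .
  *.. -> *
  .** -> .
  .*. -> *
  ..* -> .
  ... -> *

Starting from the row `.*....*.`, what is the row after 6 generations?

.****.*.
......*.
*****.*.
......*.  (repeats generation 2; period 2)
generation 6: ......*.

......*.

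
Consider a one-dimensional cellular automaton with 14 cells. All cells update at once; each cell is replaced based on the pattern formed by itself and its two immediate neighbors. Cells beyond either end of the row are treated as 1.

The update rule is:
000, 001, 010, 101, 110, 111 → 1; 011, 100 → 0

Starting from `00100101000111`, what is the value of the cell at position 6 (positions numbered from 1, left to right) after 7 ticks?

1

01101111011011
10110111101101
11011011110110
11101101111011
11110110111101
11111011011110
11111101101111
position 6 holds 1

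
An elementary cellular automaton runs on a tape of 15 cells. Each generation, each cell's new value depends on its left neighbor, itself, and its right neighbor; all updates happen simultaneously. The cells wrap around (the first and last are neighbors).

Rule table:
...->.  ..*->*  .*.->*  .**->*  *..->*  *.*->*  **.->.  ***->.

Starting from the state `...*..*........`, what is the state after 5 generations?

.**..**.****.**

generation 1: ..******.......
generation 2: .**.....*......
generation 3: **.*...***.....
generation 4: *.***.**..*...*
generation 5: .**..**.****.**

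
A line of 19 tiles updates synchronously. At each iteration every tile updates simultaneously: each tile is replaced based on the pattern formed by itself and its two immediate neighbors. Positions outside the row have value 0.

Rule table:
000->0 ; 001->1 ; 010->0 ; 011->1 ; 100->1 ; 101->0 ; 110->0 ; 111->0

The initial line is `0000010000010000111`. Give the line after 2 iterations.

0001000101000111010

iteration 1: 0000101000101001100
iteration 2: 0001000101000111010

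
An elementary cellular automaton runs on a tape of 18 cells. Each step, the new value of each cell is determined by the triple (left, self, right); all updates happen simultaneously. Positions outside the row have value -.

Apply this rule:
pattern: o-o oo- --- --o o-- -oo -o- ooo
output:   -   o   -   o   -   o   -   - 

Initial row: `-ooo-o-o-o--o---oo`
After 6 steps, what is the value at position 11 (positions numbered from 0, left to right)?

o

step 1: oo-o-------o---ooo
step 2: oo--------o---oo-o
step 3: oo-------o---ooo--
step 4: oo------o---oo-o--
step 5: oo-----o---ooo----
step 6: oo----o---oo-o----
position 11 holds o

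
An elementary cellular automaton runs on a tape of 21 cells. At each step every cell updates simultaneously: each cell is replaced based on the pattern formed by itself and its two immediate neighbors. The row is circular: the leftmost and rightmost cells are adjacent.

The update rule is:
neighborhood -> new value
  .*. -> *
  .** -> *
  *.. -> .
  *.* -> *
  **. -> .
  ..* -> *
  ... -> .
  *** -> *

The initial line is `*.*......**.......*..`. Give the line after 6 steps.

...**.......**.****..

***.....**.......**.*
**.....**.......**.**
*.....**.......**.***
.....**.......**.****
....**.......**.****.
...**.......**.****..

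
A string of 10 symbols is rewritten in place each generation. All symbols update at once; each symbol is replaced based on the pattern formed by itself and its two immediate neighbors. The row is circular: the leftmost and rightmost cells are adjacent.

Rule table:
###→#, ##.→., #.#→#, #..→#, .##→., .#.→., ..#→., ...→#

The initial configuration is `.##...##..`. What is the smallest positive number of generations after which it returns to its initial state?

5

...##...##
##...##...
..##...##.
#...##...#
.##...##..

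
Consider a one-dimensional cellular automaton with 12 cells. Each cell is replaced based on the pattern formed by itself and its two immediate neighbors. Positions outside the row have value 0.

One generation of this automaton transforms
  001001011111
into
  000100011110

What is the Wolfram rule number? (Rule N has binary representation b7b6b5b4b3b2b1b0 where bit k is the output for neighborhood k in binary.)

152

position 8: 111 → 1  (bit 7 = 1)
position 11: 110 → 0  (bit 6 = 0)
position 6: 101 → 0  (bit 5 = 0)
position 3: 100 → 1  (bit 4 = 1)
position 7: 011 → 1  (bit 3 = 1)
position 2: 010 → 0  (bit 2 = 0)
position 1: 001 → 0  (bit 1 = 0)
position 0: 000 → 0  (bit 0 = 0)
bits b7..b0 = 10011000 = 152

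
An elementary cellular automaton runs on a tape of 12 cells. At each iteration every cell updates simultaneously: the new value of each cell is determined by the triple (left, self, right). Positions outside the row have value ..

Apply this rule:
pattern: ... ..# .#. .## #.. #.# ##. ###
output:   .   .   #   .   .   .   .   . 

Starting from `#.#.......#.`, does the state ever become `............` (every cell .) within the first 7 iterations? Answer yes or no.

no

iteration 1: #.#.......#.  (fixed point — unchanged through iteration 7)
iteration 7 is #.#.......#., still not uniform .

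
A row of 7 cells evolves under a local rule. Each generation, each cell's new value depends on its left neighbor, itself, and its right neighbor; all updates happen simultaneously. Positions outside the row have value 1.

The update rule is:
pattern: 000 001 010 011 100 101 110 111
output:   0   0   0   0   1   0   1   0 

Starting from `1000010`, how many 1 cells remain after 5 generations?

1100000
0110000
0011000
1001100
1100110
count of 1: 4

4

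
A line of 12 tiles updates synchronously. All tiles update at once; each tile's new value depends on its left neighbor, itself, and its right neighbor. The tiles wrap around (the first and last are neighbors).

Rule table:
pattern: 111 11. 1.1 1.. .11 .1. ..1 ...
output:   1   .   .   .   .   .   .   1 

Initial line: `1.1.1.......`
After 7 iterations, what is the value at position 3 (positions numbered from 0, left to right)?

......11111.
11111..111..
.111....1...
..1..11...11
........1...
1111111...11
111111..1..1
position 3 holds 1

1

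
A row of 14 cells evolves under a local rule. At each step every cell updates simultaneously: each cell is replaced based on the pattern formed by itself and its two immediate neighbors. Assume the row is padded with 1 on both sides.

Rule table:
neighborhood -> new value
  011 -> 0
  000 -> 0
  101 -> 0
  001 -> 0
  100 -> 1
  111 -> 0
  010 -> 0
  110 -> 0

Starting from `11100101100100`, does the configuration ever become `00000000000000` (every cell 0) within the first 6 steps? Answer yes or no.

no

00010000010010
10001000001000
01000100000100
00100010000010
10010001000000
01001000100000
step 6 is 01001000100000, still not uniform 0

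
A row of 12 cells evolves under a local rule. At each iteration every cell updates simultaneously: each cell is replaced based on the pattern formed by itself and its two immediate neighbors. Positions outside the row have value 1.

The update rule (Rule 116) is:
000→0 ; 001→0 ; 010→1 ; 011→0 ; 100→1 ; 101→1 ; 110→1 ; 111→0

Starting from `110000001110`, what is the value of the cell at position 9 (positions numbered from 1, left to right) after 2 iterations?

011000000011
101100000000
position 9 holds 0

0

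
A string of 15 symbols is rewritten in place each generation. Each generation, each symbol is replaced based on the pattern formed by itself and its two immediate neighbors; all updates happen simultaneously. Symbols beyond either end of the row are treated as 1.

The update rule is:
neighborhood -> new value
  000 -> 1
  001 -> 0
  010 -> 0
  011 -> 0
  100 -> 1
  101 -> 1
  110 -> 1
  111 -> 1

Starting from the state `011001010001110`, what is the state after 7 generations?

101100101100111
110110010110011
111011001011001
111101100101100
111110110010110
111111011001011
111111101100101

111111101100101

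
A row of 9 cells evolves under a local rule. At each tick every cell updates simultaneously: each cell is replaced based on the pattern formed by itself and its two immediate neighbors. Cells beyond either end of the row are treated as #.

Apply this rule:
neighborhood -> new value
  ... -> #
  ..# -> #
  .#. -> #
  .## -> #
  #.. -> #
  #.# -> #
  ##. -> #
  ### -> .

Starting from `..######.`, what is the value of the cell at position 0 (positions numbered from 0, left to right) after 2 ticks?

.

###....##
..######.
position 0 holds .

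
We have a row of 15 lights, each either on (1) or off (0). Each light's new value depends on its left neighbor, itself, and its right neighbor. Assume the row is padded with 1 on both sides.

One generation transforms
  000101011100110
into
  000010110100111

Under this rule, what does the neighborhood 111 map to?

At position 8 the neighborhood is 111; the next row has 0 there.

0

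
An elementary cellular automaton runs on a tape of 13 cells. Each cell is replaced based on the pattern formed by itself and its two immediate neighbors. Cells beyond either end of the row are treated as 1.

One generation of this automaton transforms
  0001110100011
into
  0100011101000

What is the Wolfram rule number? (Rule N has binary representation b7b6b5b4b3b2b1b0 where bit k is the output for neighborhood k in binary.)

101

position 4: 111 → 0  (bit 7 = 0)
position 5: 110 → 1  (bit 6 = 1)
position 6: 101 → 1  (bit 5 = 1)
position 0: 100 → 0  (bit 4 = 0)
position 3: 011 → 0  (bit 3 = 0)
position 7: 010 → 1  (bit 2 = 1)
position 2: 001 → 0  (bit 1 = 0)
position 1: 000 → 1  (bit 0 = 1)
bits b7..b0 = 01100101 = 101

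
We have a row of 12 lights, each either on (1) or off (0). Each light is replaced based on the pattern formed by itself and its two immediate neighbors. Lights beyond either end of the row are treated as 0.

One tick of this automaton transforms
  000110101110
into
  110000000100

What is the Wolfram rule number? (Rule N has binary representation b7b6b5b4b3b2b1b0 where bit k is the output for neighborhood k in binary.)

129

position 9: 111 → 1  (bit 7 = 1)
position 4: 110 → 0  (bit 6 = 0)
position 5: 101 → 0  (bit 5 = 0)
position 11: 100 → 0  (bit 4 = 0)
position 3: 011 → 0  (bit 3 = 0)
position 6: 010 → 0  (bit 2 = 0)
position 2: 001 → 0  (bit 1 = 0)
position 0: 000 → 1  (bit 0 = 1)
bits b7..b0 = 10000001 = 129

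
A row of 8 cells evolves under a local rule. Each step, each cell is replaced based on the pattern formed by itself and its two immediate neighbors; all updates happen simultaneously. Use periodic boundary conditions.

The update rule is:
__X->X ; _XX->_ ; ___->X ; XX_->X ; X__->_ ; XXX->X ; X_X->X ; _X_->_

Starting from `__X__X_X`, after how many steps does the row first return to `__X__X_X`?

8

step 1: _X__X_X_
step 2: X__X_X__
step 3: __X_X__X
step 4: _X_X__X_
step 5: X_X__X__
step 6: _X__X__X
step 7: X__X__X_
step 8: __X__X_X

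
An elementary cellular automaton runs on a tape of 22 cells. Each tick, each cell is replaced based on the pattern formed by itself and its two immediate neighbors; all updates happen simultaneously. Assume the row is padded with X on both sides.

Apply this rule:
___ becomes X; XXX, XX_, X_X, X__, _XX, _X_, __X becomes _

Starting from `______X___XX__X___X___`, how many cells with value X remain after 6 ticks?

tick 1: _XXXX___X_______X___X_
tick 2: ______X___XXXXX___X___
tick 3: _XXXX___X_______X___X_  (repeats tick 1; period 2)
tick 6: ______X___XXXXX___X___
count of X: 7

7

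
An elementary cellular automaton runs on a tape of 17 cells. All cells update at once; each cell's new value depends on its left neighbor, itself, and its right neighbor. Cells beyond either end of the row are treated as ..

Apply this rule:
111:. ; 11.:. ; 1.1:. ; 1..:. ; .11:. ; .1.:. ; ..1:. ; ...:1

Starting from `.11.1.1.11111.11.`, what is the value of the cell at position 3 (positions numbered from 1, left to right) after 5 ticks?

.

tick 1: .................
tick 2: 11111111111111111
tick 3: .................  (repeats tick 1; period 2)
tick 5: .................
position 3 holds .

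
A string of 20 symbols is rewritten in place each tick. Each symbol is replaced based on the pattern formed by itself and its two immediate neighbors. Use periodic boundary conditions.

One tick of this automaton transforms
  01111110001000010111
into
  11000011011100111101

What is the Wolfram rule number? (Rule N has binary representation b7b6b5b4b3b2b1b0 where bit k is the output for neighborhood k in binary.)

126

position 2: 111 → 0  (bit 7 = 0)
position 6: 110 → 1  (bit 6 = 1)
position 0: 101 → 1  (bit 5 = 1)
position 7: 100 → 1  (bit 4 = 1)
position 1: 011 → 1  (bit 3 = 1)
position 10: 010 → 1  (bit 2 = 1)
position 9: 001 → 1  (bit 1 = 1)
position 8: 000 → 0  (bit 0 = 0)
bits b7..b0 = 01111110 = 126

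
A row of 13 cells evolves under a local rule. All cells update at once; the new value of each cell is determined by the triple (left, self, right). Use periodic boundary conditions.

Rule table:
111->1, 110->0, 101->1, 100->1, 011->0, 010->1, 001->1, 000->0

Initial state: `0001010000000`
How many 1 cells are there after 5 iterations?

iteration 1: 0011111000000
iteration 2: 0101110100000
iteration 3: 1110101110000
iteration 4: 0101110101001
iteration 5: 1110101111111
count of 1: 11

11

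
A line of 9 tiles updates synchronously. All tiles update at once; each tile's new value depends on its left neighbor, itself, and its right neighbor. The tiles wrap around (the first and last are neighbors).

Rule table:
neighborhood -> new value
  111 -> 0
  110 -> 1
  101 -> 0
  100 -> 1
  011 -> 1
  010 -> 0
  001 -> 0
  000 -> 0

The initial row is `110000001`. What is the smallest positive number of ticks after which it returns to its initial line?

18

011000001
011100000
010110000
000111000
000101100
000001110
000001011
100000011
110000010
111000000
101100000
001110000
001011000
000011100
000010110
000000111
100000101
110000001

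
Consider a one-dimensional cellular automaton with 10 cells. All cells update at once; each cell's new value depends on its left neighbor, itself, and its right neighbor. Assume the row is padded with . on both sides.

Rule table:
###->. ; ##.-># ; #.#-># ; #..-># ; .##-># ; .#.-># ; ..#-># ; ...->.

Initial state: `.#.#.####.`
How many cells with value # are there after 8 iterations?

######..##
#....#####
##..##...#
#######.##
#.....####
##...##..#
###.######
#.###....#
count of #: 5

5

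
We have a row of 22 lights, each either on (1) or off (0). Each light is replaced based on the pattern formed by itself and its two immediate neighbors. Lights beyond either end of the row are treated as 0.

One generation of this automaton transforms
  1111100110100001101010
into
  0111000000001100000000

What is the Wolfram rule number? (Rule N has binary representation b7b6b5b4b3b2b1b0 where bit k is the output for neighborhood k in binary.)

129

position 1: 111 → 1  (bit 7 = 1)
position 4: 110 → 0  (bit 6 = 0)
position 9: 101 → 0  (bit 5 = 0)
position 5: 100 → 0  (bit 4 = 0)
position 0: 011 → 0  (bit 3 = 0)
position 10: 010 → 0  (bit 2 = 0)
position 6: 001 → 0  (bit 1 = 0)
position 12: 000 → 1  (bit 0 = 1)
bits b7..b0 = 10000001 = 129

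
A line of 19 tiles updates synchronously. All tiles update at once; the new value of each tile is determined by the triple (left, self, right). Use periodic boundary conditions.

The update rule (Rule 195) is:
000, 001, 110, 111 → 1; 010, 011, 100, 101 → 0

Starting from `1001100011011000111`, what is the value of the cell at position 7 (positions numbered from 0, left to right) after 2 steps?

1010101101001011011
1000000100010001001
position 7 holds 1

1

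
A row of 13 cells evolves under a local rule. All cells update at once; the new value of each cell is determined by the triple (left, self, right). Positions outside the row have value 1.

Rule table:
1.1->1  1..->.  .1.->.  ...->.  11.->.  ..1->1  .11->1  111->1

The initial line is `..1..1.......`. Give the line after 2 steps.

.1..1.......1
1..1.......11

1..1.......11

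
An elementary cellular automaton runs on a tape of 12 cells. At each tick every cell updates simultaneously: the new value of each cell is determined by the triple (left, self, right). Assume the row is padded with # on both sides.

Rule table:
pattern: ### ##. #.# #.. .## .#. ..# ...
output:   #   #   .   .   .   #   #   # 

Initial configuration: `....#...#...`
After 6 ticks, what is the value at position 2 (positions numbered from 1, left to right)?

#

tick 1: .####.###.##
tick 2: ..###..##..#
tick 3: .#.##.#.#.#.
tick 4: .#..#.#.#.#.
tick 5: .#.##.#.#.#.  (repeats tick 3; period 2)
tick 6: .#..#.#.#.#.
position 2 holds #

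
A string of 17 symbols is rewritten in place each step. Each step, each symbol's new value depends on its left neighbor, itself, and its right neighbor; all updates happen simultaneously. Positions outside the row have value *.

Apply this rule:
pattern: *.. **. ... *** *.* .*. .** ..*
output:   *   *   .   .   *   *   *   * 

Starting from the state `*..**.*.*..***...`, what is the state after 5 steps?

.**.....**..**.**

step 1: ************.**.*
step 2: ...........******
step 3: *.........**.....
step 4: **.......****...*
step 5: .**.....**..**.**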